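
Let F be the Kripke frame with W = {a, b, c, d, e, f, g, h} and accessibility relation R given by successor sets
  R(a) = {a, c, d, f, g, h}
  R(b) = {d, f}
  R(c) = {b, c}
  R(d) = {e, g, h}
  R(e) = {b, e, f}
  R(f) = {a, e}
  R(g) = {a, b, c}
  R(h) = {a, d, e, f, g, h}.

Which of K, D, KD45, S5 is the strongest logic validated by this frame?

Serial (axiom D): yes — every world has a successor (e.g. a R a).
Transitive (axiom 4): no — a R c and c R b, but not a R b.
Euclidean (axiom 5): no — a R c and a R d, but not c R d.
Reflexive (axiom T): no — b is not related to itself.
So F validates K, D; KD45 would additionally require R to be Euclidean and transitive. The strongest is D.

D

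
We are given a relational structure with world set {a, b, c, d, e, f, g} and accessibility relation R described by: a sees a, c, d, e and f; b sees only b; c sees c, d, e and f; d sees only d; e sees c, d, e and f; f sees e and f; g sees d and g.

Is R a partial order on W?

No

Reflexive: yes — every world is R-related to itself.
Transitive: no — f R e and e R c, but not f R c.
Antisymmetric: no — c R e and e R c with c ≠ e.
So R is not a partial order.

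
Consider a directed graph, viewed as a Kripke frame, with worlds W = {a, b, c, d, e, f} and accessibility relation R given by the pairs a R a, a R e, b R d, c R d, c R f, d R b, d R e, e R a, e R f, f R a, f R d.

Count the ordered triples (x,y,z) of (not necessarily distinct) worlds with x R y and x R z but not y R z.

14

Enumerating: (a,e,e), (b,d,d), (c,d,d), (c,d,f), (c,f,f), (d,b,b), (d,b,e), (d,e,b), (d,e,e), (e,a,f), (e,f,f), (f,a,d), (f,d,a), (f,d,d).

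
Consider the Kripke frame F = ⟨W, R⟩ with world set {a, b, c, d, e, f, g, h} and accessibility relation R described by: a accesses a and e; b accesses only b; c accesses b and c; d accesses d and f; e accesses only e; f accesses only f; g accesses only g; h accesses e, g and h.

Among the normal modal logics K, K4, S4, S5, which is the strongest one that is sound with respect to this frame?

Transitive (axiom 4): yes — every two-step R-path is closed by a direct edge.
Reflexive (axiom T): yes — every world is R-related to itself.
Euclidean (axiom 5): no — h R e and h R g, but not e R g.
So F validates K, K4, S4; S5 would additionally require R to be Euclidean. The strongest is S4.

S4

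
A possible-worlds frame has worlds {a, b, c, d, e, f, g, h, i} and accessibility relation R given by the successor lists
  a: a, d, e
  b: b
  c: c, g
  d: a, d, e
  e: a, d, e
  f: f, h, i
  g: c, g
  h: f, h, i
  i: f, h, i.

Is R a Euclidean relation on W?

Euclidean: yes — any two successors of a common world are R-related.

Yes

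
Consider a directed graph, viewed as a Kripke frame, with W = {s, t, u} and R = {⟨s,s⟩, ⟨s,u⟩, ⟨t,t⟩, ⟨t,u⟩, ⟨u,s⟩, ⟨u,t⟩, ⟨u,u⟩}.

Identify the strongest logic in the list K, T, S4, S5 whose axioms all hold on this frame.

Reflexive (axiom T): yes — every world is R-related to itself.
Transitive (axiom 4): no — s R u and u R t, but not s R t.
Euclidean (axiom 5): no — u R s and u R t, but not s R t.
So F validates K, T; S4 would additionally require R to be transitive. The strongest is T.

T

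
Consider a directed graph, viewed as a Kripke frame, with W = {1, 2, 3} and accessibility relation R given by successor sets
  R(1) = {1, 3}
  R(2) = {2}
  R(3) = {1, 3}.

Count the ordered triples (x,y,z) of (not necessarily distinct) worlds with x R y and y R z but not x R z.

0

R is transitive; there are no such tuples.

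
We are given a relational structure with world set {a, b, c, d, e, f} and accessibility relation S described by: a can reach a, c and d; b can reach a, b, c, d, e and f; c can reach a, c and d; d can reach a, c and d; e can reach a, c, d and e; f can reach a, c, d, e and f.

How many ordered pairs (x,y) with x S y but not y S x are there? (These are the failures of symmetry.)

12

Enumerating: (b,a), (b,c), (b,d), (b,e), (b,f), (e,a), (e,c), (e,d), (f,a), (f,c), (f,d), (f,e).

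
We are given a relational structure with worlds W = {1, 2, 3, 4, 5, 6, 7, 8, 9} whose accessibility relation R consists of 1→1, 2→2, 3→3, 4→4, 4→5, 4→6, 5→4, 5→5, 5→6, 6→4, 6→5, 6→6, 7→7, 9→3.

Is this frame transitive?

Yes

Transitive: yes — every two-step R-path is closed by a direct edge.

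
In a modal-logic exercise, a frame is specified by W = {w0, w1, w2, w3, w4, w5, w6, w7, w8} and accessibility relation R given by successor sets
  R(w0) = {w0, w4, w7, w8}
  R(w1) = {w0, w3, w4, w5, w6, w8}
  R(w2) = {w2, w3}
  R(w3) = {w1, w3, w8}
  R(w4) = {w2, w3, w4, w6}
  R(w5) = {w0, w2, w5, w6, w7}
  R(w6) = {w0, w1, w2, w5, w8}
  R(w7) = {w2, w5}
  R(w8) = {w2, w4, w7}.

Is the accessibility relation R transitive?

No

Transitive: no — w0 R w4 and w4 R w2, but not w0 R w2.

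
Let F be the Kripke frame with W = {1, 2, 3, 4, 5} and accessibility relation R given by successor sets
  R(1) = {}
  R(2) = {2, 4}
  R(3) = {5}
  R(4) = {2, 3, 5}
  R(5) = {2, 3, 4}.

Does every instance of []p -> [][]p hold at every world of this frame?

Axiom 4 corresponds to the accessibility relation being transitive.
Transitive: no — 2 R 4 and 4 R 3, but not 2 R 3.

No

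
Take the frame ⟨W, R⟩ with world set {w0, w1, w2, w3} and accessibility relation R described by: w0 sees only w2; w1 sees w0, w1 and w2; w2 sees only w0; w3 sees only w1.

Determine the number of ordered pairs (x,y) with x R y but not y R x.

3

Enumerating: (w1,w0), (w1,w2), (w3,w1).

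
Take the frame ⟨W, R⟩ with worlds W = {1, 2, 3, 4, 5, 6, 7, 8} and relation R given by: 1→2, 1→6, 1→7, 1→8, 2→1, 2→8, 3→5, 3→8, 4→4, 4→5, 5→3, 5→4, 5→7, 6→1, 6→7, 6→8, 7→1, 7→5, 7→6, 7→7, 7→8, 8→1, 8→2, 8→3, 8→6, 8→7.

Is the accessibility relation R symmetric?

Yes

Symmetric: yes — every pair in R has its reverse in R.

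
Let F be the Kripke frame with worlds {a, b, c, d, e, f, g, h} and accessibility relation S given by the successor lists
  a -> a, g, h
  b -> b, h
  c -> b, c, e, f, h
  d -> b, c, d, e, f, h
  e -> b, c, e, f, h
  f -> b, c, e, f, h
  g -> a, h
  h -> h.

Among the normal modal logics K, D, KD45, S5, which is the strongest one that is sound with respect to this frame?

Serial (axiom D): yes — every world has a successor (e.g. a S a).
Transitive (axiom 4): no — g S a and a S g, but not g S g.
Euclidean (axiom 5): no — a S h and a S g, but not h S g.
Reflexive (axiom T): no — g is not related to itself.
So F validates K, D; KD45 would additionally require S to be Euclidean and transitive. The strongest is D.

D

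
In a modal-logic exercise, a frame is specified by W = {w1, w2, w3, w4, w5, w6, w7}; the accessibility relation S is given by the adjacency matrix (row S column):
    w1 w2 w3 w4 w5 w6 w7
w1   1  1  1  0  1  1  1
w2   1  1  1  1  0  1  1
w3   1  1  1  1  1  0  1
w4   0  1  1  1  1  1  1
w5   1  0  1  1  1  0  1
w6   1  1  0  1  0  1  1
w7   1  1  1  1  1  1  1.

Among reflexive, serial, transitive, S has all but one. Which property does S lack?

transitive

Reflexive: yes — every world is S-related to itself.
Serial: yes — every world has a successor (e.g. w1 S w1).
Transitive: no — w1 S w2 and w2 S w4, but not w1 S w4.
Only transitive fails.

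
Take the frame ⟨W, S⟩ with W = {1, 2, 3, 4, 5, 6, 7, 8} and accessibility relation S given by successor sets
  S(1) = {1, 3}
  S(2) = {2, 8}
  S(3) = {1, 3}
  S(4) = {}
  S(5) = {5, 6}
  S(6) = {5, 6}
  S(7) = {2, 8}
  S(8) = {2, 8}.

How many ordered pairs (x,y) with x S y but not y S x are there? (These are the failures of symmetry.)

Enumerating: (7,2), (7,8).

2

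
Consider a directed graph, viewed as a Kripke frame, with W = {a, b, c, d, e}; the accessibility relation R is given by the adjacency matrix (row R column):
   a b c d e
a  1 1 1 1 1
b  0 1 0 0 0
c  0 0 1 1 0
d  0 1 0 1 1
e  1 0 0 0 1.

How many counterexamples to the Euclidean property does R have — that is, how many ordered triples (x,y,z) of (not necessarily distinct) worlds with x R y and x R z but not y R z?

17

Enumerating: (a,b,a), (a,b,c), (a,b,d), (a,b,e), (a,c,a), (a,c,b), (a,c,e), (a,d,a), (a,d,c), (a,e,b), (a,e,c), (a,e,d), (c,d,c), (d,b,d), (d,b,e), (d,e,b), (d,e,d).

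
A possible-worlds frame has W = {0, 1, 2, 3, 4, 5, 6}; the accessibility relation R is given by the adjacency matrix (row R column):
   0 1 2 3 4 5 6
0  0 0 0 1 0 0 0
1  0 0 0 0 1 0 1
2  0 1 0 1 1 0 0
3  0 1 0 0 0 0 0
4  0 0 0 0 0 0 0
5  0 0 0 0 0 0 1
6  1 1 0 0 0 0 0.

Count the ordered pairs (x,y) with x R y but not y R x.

8

Enumerating: (0,3), (1,4), (2,1), (2,3), (2,4), (3,1), (5,6), (6,0).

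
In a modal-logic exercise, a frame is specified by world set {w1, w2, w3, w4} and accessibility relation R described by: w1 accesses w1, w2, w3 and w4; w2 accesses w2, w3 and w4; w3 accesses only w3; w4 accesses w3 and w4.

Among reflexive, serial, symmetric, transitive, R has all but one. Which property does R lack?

symmetric

Reflexive: yes — every world is R-related to itself.
Serial: yes — every world has a successor (e.g. w1 R w1).
Symmetric: no — w1 R w2 but not w2 R w1.
Transitive: yes — every two-step R-path is closed by a direct edge.
Only symmetric fails.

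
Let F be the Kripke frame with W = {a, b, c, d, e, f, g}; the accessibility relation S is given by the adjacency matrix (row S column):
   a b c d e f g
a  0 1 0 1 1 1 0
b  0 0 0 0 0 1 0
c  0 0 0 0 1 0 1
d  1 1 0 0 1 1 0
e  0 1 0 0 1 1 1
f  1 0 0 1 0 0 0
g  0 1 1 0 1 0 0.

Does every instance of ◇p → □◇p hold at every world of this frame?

No

The schema 5 characterises exactly the Euclidean frames.
Euclidean: no — a S b and a S d, but not b S d.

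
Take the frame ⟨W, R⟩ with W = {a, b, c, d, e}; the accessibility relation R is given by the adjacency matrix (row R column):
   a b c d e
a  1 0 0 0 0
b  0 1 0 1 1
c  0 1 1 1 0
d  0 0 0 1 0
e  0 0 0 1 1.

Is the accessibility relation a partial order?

Reflexive: yes — every world is R-related to itself.
Transitive: no — c R b and b R e, but not c R e.
Antisymmetric: yes — no distinct pair is related both ways.
So R is not a partial order.

No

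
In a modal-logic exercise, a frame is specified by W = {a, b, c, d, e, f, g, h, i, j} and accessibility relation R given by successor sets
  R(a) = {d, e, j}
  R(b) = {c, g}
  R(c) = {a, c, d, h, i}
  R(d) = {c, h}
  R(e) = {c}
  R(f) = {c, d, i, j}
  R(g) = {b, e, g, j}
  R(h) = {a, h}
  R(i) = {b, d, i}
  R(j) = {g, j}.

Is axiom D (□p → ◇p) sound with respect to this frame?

By correspondence theory, D is valid on a frame iff R is serial.
Serial: yes — every world has a successor (e.g. a R d).

Yes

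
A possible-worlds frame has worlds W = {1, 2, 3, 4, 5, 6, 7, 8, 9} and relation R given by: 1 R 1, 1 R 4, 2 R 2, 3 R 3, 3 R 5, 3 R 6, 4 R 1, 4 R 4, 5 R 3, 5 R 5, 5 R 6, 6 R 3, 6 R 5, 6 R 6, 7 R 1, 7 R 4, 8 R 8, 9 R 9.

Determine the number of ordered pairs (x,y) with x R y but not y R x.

2

Enumerating: (7,1), (7,4).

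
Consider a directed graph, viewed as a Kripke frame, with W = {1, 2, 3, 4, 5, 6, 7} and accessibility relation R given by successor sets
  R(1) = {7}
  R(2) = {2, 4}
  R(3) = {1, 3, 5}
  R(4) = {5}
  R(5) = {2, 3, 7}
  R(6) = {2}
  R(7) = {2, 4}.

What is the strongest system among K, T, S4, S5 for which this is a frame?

K

Reflexive (axiom T): no — 1 is not related to itself.
Transitive (axiom 4): no — 1 R 7 and 7 R 2, but not 1 R 2.
Euclidean (axiom 5): no — 3 R 1 and 3 R 5, but not 1 R 5.
So F validates K; T would additionally require R to be reflexive. The strongest is K.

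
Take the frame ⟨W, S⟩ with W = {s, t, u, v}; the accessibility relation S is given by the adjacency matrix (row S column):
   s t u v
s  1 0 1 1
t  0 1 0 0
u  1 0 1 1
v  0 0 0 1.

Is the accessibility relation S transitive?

Transitive: yes — every two-step S-path is closed by a direct edge.

Yes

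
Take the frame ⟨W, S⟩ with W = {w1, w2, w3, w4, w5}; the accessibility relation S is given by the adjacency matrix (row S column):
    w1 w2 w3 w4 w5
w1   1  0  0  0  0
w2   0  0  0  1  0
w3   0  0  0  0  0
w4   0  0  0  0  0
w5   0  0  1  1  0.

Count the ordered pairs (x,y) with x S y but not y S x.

Enumerating: (w2,w4), (w5,w3), (w5,w4).

3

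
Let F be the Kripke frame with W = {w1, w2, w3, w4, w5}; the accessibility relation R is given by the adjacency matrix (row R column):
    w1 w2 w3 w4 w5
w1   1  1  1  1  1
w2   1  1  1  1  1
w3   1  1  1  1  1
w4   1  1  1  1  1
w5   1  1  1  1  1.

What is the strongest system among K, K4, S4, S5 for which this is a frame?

Transitive (axiom 4): yes — every two-step R-path is closed by a direct edge.
Reflexive (axiom T): yes — every world is R-related to itself.
Euclidean (axiom 5): yes — any two successors of a common world are R-related.
So F validates K, K4, S4, S5. The strongest is S5.

S5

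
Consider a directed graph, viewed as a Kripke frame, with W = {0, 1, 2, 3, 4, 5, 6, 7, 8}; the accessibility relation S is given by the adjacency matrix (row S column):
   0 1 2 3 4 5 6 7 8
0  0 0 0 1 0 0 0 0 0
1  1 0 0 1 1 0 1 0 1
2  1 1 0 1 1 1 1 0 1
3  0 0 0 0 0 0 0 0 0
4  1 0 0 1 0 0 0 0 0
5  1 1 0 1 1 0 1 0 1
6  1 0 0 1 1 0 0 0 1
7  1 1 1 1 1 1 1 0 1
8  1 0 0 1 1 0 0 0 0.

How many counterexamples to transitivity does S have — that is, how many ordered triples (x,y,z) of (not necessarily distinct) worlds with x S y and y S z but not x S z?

S is transitive; there are no such tuples.

0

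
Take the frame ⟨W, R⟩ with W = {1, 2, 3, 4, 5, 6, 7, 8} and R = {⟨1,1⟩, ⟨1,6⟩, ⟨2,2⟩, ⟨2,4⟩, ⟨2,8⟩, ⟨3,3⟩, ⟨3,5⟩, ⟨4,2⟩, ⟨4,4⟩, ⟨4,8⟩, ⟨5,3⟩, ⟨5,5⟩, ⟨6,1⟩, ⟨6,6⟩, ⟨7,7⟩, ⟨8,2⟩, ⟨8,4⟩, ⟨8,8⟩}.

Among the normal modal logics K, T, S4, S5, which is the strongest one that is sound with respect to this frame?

Reflexive (axiom T): yes — every world is R-related to itself.
Transitive (axiom 4): yes — every two-step R-path is closed by a direct edge.
Euclidean (axiom 5): yes — any two successors of a common world are R-related.
So F validates K, T, S4, S5. The strongest is S5.

S5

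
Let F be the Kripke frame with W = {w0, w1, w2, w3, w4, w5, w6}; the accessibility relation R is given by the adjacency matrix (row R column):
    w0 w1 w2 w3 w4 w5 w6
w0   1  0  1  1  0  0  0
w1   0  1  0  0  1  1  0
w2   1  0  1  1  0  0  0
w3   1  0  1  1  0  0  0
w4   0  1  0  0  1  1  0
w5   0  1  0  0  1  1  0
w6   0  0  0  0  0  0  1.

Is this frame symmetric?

Symmetric: yes — every pair in R has its reverse in R.

Yes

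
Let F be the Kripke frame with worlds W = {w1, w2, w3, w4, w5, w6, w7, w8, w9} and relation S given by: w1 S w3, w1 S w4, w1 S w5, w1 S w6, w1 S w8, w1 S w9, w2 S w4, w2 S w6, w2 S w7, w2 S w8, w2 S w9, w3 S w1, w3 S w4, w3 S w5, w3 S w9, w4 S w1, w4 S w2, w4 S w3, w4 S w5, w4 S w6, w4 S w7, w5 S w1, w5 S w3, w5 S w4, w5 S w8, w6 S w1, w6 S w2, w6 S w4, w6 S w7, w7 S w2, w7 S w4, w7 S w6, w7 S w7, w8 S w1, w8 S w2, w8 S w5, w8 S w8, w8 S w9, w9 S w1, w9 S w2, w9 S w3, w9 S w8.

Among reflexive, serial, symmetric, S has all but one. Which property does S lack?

Reflexive: no — w1 is not related to itself.
Serial: yes — every world has a successor (e.g. w1 S w3).
Symmetric: yes — every pair in S has its reverse in S.
Only reflexive fails.

reflexive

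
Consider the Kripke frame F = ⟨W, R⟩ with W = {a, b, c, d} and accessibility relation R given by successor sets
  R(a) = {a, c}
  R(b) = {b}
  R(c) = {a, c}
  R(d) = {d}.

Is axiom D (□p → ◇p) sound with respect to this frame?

Yes

Axiom D corresponds to the accessibility relation being serial.
Serial: yes — every world has a successor (e.g. a R a).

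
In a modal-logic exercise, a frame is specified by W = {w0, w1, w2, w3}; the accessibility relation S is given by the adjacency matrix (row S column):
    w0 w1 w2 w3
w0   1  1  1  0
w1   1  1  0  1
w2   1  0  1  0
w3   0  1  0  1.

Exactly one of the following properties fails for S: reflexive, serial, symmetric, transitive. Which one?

transitive

Reflexive: yes — every world is S-related to itself.
Serial: yes — every world has a successor (e.g. w0 S w0).
Symmetric: yes — every pair in S has its reverse in S.
Transitive: no — w0 S w1 and w1 S w3, but not w0 S w3.
Only transitive fails.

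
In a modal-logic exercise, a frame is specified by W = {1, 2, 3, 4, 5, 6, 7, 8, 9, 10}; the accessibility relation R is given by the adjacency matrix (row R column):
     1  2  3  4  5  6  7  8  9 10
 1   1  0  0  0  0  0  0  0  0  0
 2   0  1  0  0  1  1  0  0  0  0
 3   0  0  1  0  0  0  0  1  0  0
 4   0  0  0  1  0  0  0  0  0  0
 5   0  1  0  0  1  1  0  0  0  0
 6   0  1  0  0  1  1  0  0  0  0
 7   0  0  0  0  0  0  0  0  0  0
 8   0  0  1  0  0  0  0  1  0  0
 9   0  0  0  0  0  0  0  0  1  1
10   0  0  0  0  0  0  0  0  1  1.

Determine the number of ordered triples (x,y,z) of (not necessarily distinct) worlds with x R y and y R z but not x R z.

0

R is transitive; there are no such tuples.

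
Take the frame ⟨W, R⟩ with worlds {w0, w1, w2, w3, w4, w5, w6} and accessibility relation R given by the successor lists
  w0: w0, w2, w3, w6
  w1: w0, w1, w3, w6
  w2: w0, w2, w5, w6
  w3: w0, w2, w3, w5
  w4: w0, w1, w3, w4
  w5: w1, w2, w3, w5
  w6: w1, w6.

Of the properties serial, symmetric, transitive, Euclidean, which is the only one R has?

serial

Serial: yes — every world has a successor (e.g. w0 R w0).
Symmetric: no — w0 R w6 but not w6 R w0.
Transitive: no — w0 R w2 and w2 R w5, but not w0 R w5.
Euclidean: no — w0 R w2 and w0 R w3, but not w2 R w3.
Only serial holds.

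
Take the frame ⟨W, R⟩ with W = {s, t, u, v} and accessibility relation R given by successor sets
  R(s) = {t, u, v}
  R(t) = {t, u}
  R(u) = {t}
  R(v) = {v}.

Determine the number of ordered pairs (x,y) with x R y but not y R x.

Enumerating: (s,t), (s,u), (s,v).

3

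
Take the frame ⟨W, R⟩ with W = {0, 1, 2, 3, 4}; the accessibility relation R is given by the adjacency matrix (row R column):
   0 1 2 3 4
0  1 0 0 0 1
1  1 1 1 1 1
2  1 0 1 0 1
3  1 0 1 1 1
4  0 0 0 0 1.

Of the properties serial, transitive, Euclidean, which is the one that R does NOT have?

Euclidean

Serial: yes — every world has a successor (e.g. 0 R 0).
Transitive: yes — every two-step R-path is closed by a direct edge.
Euclidean: no — 1 R 0 and 1 R 2, but not 0 R 2.
Only Euclidean fails.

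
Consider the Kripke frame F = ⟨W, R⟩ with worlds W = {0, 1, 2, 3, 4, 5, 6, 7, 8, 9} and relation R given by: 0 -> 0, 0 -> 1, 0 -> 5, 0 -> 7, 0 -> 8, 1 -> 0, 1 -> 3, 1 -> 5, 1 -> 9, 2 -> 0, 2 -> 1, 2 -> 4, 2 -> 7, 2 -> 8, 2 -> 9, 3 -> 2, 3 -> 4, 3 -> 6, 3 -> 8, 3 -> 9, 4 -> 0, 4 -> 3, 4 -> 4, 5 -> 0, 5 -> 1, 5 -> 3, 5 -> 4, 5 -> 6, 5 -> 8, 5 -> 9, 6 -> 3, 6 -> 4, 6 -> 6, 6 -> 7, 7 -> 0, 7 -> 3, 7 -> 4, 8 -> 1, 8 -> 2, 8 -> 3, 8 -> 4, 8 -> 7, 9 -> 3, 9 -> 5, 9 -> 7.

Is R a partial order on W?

No

Reflexive: no — 1 is not related to itself.
Transitive: no — 0 R 1 and 1 R 3, but not 0 R 3.
Antisymmetric: no — 0 R 1 and 1 R 0 with 0 ≠ 1.
So R is not a partial order.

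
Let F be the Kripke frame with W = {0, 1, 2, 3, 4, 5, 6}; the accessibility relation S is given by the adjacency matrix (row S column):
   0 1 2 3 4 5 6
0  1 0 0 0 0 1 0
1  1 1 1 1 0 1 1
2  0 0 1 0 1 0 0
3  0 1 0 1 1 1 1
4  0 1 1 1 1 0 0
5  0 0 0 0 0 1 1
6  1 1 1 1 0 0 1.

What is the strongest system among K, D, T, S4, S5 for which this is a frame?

Serial (axiom D): yes — every world has a successor (e.g. 0 S 0).
Reflexive (axiom T): yes — every world is S-related to itself.
Transitive (axiom 4): no — 0 S 5 and 5 S 6, but not 0 S 6.
Euclidean (axiom 5): no — 1 S 0 and 1 S 2, but not 0 S 2.
So F validates K, D, T; S4 would additionally require S to be transitive. The strongest is T.

T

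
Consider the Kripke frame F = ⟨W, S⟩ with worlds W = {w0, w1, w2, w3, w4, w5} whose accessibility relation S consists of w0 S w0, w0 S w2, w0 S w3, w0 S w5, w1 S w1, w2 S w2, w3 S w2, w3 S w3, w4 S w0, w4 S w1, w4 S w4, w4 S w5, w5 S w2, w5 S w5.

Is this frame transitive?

No

Transitive: no — w4 S w0 and w0 S w2, but not w4 S w2.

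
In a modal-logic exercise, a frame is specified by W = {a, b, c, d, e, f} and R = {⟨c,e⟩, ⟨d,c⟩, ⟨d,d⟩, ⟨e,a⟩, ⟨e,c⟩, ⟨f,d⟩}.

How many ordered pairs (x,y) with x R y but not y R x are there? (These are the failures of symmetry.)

Enumerating: (d,c), (e,a), (f,d).

3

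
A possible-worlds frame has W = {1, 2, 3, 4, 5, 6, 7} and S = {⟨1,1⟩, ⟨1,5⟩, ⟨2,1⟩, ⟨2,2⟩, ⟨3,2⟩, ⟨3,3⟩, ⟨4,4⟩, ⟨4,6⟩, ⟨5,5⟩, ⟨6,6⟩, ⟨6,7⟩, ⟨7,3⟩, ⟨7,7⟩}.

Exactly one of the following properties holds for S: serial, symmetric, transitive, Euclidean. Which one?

serial

Serial: yes — every world has a successor (e.g. 1 S 1).
Symmetric: no — 1 S 5 but not 5 S 1.
Transitive: no — 2 S 1 and 1 S 5, but not 2 S 5.
Euclidean: no — 1 S 5 and 1 S 1, but not 5 S 1.
Only serial holds.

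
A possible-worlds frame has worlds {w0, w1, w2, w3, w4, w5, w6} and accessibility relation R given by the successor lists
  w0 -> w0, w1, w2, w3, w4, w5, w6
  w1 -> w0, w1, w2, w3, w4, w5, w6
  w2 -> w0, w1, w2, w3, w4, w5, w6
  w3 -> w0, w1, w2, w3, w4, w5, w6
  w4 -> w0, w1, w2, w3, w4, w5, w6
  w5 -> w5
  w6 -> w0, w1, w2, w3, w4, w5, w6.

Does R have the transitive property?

Transitive: yes — every two-step R-path is closed by a direct edge.

Yes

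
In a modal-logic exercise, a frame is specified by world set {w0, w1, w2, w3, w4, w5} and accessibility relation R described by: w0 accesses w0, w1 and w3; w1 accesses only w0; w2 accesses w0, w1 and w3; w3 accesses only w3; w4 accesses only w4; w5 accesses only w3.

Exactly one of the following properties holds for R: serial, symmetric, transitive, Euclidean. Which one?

Serial: yes — every world has a successor (e.g. w0 R w0).
Symmetric: no — w0 R w3 but not w3 R w0.
Transitive: no — w1 R w0 and w0 R w3, but not w1 R w3.
Euclidean: no — w0 R w1 and w0 R w3, but not w1 R w3.
Only serial holds.

serial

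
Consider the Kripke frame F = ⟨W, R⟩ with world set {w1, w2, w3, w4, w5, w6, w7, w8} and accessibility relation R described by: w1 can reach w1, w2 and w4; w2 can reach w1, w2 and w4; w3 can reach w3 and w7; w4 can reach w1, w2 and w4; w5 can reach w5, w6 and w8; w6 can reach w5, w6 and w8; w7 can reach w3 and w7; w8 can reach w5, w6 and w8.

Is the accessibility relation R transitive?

Transitive: yes — every two-step R-path is closed by a direct edge.

Yes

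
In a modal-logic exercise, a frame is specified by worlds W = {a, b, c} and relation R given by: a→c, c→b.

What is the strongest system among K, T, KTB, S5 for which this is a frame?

Reflexive (axiom T): no — a is not related to itself.
Symmetric (axiom B): no — a R c but not c R a.
Euclidean (axiom 5): no — a R c and a R c, but not c R c.
So F validates K; T would additionally require R to be reflexive. The strongest is K.

K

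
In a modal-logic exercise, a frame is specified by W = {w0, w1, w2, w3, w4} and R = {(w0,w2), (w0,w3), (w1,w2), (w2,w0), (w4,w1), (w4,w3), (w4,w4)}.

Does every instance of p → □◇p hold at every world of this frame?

By correspondence theory, B is valid on a frame iff R is symmetric.
Symmetric: no — w0 R w3 but not w3 R w0.

No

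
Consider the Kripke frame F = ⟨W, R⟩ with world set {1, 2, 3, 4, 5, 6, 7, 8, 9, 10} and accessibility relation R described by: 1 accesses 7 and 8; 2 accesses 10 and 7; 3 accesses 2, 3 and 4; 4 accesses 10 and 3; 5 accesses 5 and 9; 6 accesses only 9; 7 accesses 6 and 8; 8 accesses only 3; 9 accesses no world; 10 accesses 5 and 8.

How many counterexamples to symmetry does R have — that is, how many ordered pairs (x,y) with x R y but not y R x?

13

Enumerating: (1,7), (1,8), (10,5), (10,8), (2,10), (2,7), (3,2), (4,10), (5,9), (6,9), (7,6), (7,8), (8,3).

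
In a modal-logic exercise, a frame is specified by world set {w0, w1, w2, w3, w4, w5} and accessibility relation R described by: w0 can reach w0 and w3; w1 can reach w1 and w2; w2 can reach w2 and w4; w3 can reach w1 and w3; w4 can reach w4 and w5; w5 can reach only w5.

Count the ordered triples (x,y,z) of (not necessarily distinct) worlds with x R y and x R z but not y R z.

Enumerating: (w0,w3,w0), (w1,w2,w1), (w2,w4,w2), (w3,w1,w3), (w4,w5,w4).

5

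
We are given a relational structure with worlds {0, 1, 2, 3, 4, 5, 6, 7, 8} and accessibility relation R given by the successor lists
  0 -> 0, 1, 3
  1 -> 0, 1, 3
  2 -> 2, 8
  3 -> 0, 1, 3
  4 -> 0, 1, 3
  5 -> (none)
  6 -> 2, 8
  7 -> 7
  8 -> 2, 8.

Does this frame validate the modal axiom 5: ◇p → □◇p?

Yes

The schema 5 characterises exactly the Euclidean frames.
Euclidean: yes — any two successors of a common world are R-related.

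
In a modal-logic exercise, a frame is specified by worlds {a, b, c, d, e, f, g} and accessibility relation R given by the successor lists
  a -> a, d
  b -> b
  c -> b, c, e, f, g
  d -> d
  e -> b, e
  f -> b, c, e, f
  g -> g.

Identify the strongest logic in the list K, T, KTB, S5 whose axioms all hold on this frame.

T

Reflexive (axiom T): yes — every world is R-related to itself.
Symmetric (axiom B): no — a R d but not d R a.
Euclidean (axiom 5): no — c R b and c R e, but not b R e.
So F validates K, T; KTB would additionally require R to be symmetric. The strongest is T.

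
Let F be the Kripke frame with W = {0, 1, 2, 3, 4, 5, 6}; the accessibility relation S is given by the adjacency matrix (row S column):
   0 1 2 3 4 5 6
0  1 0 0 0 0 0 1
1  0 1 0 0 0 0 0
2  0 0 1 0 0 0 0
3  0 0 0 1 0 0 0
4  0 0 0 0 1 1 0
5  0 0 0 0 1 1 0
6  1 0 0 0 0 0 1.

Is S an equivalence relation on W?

Yes

Reflexive: yes — every world is S-related to itself.
Symmetric: yes — every pair in S has its reverse in S.
Transitive: yes — every two-step S-path is closed by a direct edge.
So S is an equivalence relation.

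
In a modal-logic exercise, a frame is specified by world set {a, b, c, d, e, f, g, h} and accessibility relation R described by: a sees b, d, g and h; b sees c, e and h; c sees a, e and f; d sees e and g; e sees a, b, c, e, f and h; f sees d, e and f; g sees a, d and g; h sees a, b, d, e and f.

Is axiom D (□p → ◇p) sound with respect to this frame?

The schema D characterises exactly the serial frames.
Serial: yes — every world has a successor (e.g. a R b).

Yes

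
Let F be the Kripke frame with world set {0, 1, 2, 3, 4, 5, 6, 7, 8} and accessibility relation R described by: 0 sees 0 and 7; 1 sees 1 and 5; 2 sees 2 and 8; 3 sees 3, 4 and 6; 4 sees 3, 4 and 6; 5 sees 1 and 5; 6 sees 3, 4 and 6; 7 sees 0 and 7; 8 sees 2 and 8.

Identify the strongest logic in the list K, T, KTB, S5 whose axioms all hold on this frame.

Reflexive (axiom T): yes — every world is R-related to itself.
Symmetric (axiom B): yes — every pair in R has its reverse in R.
Euclidean (axiom 5): yes — any two successors of a common world are R-related.
So F validates K, T, KTB, S5. The strongest is S5.

S5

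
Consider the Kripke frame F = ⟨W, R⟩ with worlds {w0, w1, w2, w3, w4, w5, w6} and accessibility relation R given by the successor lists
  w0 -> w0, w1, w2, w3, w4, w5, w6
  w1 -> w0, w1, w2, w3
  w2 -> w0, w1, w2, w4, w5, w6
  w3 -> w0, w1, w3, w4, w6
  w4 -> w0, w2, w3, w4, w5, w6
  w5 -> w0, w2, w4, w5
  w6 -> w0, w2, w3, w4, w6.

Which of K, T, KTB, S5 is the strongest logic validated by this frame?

Reflexive (axiom T): yes — every world is R-related to itself.
Symmetric (axiom B): yes — every pair in R has its reverse in R.
Euclidean (axiom 5): no — w0 R w1 and w0 R w4, but not w1 R w4.
So F validates K, T, KTB; S5 would additionally require R to be Euclidean. The strongest is KTB.

KTB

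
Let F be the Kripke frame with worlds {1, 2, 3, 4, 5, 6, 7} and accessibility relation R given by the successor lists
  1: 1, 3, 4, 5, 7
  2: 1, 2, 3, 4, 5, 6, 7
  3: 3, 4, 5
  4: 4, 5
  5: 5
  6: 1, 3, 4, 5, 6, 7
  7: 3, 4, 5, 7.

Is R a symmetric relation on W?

Symmetric: no — 1 R 3 but not 3 R 1.

No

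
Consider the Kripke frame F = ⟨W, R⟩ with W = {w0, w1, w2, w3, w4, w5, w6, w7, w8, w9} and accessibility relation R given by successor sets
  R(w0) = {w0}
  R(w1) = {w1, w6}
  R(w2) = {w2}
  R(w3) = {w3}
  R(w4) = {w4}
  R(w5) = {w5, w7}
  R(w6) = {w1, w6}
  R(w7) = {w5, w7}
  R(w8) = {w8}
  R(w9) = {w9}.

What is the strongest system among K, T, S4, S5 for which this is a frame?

Reflexive (axiom T): yes — every world is R-related to itself.
Transitive (axiom 4): yes — every two-step R-path is closed by a direct edge.
Euclidean (axiom 5): yes — any two successors of a common world are R-related.
So F validates K, T, S4, S5. The strongest is S5.

S5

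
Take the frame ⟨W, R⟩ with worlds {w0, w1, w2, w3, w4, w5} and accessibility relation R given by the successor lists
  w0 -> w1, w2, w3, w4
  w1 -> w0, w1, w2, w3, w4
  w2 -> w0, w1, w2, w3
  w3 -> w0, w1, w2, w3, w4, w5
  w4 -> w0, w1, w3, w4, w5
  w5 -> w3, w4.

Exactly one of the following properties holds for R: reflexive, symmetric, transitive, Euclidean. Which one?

symmetric

Reflexive: no — w0 is not related to itself.
Symmetric: yes — every pair in R has its reverse in R.
Transitive: no — w0 R w3 and w3 R w5, but not w0 R w5.
Euclidean: no — w0 R w2 and w0 R w4, but not w2 R w4.
Only symmetric holds.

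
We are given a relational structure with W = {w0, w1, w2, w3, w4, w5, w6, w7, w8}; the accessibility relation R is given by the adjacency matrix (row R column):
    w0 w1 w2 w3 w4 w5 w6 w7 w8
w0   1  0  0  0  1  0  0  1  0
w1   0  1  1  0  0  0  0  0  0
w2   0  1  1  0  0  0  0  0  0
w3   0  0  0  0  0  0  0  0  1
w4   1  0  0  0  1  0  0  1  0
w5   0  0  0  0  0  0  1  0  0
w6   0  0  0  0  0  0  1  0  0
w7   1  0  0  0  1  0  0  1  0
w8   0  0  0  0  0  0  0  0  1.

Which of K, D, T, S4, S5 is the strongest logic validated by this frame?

D

Serial (axiom D): yes — every world has a successor (e.g. w0 R w0).
Reflexive (axiom T): no — w3 is not related to itself.
Transitive (axiom 4): yes — every two-step R-path is closed by a direct edge.
Euclidean (axiom 5): yes — any two successors of a common world are R-related.
So F validates K, D; T would additionally require R to be reflexive. The strongest is D.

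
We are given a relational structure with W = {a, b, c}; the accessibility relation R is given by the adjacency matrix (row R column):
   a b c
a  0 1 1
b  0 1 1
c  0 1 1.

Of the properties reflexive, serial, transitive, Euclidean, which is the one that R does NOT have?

Reflexive: no — a is not related to itself.
Serial: yes — every world has a successor (e.g. a R b).
Transitive: yes — every two-step R-path is closed by a direct edge.
Euclidean: yes — any two successors of a common world are R-related.
Only reflexive fails.

reflexive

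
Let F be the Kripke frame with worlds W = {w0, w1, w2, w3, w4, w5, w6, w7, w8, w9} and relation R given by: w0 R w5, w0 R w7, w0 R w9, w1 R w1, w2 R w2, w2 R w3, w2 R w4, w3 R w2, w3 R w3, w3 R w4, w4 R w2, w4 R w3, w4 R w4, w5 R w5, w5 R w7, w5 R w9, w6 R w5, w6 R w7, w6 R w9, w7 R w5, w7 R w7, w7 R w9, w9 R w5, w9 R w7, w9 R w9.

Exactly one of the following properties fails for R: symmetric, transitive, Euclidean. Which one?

Symmetric: no — w0 R w5 but not w5 R w0.
Transitive: yes — every two-step R-path is closed by a direct edge.
Euclidean: yes — any two successors of a common world are R-related.
Only symmetric fails.

symmetric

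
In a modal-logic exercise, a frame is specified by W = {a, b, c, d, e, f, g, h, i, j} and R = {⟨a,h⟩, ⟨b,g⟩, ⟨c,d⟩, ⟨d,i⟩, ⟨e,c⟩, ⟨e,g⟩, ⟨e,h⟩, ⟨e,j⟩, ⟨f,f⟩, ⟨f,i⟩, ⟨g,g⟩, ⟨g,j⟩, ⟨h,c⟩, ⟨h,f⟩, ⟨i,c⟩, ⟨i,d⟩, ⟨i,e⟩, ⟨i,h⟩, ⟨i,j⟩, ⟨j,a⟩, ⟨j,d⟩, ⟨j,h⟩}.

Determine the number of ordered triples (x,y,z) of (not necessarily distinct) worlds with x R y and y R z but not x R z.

30

Enumerating: (a,h,c), (a,h,f), (b,g,j), (c,d,i), (d,i,c), (d,i,d), (d,i,e), (d,i,h), (d,i,j), (e,c,d), (e,h,f), (e,j,a), … and 18 more.
Total: 30.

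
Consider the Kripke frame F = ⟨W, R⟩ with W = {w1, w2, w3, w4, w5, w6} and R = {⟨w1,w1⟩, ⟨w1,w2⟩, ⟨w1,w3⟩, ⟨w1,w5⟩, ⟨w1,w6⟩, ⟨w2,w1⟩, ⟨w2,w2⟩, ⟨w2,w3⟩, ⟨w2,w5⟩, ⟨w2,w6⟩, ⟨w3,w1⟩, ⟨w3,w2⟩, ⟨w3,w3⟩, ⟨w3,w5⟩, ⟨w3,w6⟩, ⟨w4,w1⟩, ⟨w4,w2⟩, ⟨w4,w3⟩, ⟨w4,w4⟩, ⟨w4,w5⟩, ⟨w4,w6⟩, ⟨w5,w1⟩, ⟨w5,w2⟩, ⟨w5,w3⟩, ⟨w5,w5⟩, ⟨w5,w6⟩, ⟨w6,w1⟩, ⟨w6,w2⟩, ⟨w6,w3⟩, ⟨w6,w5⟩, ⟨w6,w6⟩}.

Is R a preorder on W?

Reflexive: yes — every world is R-related to itself.
Transitive: yes — every two-step R-path is closed by a direct edge.
So R is a preorder.

Yes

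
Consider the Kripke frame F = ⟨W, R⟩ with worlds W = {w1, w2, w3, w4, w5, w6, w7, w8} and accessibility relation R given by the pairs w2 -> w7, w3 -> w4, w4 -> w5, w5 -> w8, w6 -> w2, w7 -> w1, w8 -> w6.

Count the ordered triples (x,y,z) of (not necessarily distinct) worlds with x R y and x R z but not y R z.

Enumerating: (w2,w7,w7), (w3,w4,w4), (w4,w5,w5), (w5,w8,w8), (w6,w2,w2), (w7,w1,w1), (w8,w6,w6).

7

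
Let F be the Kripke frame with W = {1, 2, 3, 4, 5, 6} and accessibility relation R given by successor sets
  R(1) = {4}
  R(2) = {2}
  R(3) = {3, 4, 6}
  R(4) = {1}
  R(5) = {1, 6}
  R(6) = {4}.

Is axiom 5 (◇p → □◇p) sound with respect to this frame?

By correspondence theory, 5 is valid on a frame iff R is Euclidean.
Euclidean: no — 3 R 4 and 3 R 6, but not 4 R 6.

No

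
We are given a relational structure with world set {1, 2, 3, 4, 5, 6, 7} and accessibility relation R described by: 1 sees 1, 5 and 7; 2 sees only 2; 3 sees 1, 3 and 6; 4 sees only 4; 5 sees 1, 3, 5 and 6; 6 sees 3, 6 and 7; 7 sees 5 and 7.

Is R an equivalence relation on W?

Reflexive: yes — every world is R-related to itself.
Symmetric: no — 1 R 7 but not 7 R 1.
Transitive: no — 1 R 5 and 5 R 3, but not 1 R 3.
So R is not an equivalence relation.

No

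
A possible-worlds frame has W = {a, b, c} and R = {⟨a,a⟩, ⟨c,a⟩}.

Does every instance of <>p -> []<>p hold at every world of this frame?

Yes

The schema 5 characterises exactly the Euclidean frames.
Euclidean: yes — any two successors of a common world are R-related.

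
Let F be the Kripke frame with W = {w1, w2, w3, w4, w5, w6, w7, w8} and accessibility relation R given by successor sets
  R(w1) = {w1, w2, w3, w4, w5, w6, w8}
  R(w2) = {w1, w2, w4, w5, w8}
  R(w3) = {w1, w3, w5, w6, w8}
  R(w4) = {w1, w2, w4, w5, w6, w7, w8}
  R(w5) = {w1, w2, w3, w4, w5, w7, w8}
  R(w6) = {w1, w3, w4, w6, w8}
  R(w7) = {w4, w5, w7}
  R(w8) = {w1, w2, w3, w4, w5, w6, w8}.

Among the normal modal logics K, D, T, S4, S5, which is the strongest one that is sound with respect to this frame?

T

Serial (axiom D): yes — every world has a successor (e.g. w1 R w1).
Reflexive (axiom T): yes — every world is R-related to itself.
Transitive (axiom 4): no — w1 R w4 and w4 R w7, but not w1 R w7.
Euclidean (axiom 5): no — w1 R w2 and w1 R w3, but not w2 R w3.
So F validates K, D, T; S4 would additionally require R to be transitive. The strongest is T.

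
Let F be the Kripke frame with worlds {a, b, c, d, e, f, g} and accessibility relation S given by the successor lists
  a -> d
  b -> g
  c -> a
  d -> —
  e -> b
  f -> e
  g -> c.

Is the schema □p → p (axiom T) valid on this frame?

No

Axiom T corresponds to the accessibility relation being reflexive.
Reflexive: no — a is not related to itself.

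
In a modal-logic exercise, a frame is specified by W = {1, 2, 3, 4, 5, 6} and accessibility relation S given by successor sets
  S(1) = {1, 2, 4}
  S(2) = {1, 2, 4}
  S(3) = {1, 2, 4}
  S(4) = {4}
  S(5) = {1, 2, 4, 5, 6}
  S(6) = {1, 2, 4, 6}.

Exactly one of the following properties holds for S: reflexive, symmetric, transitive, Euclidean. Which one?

transitive

Reflexive: no — 3 is not related to itself.
Symmetric: no — 1 S 4 but not 4 S 1.
Transitive: yes — every two-step S-path is closed by a direct edge.
Euclidean: no — 1 S 4 and 1 S 2, but not 4 S 2.
Only transitive holds.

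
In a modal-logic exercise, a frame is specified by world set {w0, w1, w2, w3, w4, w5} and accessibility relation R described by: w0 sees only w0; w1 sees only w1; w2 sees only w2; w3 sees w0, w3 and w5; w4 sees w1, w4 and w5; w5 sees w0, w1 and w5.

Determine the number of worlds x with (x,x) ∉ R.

R is reflexive; there are no such worlds.

0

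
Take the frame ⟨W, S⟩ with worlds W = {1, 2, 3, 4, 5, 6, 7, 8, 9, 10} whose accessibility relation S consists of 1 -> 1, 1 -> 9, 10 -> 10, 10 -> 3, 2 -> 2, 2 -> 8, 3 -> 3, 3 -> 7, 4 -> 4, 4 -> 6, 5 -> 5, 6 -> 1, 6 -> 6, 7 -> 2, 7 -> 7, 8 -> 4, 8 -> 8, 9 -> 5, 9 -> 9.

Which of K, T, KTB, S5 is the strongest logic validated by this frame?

Reflexive (axiom T): yes — every world is S-related to itself.
Symmetric (axiom B): no — 1 S 9 but not 9 S 1.
Euclidean (axiom 5): no — 1 S 9 and 1 S 1, but not 9 S 1.
So F validates K, T; KTB would additionally require S to be symmetric. The strongest is T.

T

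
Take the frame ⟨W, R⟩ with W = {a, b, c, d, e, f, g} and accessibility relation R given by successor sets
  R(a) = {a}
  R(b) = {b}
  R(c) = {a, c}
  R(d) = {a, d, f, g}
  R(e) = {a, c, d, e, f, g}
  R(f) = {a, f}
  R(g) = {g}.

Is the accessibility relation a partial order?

Yes

Reflexive: yes — every world is R-related to itself.
Transitive: yes — every two-step R-path is closed by a direct edge.
Antisymmetric: yes — no distinct pair is related both ways.
So R is a partial order.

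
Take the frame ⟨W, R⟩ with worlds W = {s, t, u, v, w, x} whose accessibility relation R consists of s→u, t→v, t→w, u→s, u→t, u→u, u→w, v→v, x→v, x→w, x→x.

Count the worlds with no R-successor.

Enumerating: w.

1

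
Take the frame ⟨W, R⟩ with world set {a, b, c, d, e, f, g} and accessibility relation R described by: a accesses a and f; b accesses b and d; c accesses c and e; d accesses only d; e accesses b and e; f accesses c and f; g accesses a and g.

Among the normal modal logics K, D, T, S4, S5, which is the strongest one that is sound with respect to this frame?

Serial (axiom D): yes — every world has a successor (e.g. a R a).
Reflexive (axiom T): yes — every world is R-related to itself.
Transitive (axiom 4): no — a R f and f R c, but not a R c.
Euclidean (axiom 5): no — a R f and a R a, but not f R a.
So F validates K, D, T; S4 would additionally require R to be transitive. The strongest is T.

T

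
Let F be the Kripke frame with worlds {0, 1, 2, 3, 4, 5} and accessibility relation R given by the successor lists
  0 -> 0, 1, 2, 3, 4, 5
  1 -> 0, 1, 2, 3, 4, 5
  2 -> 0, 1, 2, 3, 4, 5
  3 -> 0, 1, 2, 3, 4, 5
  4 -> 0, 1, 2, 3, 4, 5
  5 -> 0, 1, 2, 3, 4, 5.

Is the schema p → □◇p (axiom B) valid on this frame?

Axiom B corresponds to the accessibility relation being symmetric.
Symmetric: yes — every pair in R has its reverse in R.

Yes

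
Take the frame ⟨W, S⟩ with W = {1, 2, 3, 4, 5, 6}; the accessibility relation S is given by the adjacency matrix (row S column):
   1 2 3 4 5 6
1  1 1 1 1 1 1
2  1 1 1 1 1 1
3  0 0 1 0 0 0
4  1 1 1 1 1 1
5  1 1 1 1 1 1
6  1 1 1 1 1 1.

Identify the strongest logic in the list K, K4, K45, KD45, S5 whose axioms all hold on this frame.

K4

Transitive (axiom 4): yes — every two-step S-path is closed by a direct edge.
Euclidean (axiom 5): no — 1 S 3 and 1 S 2, but not 3 S 2.
Serial (axiom D): yes — every world has a successor (e.g. 1 S 1).
Reflexive (axiom T): yes — every world is S-related to itself.
So F validates K, K4; K45 would additionally require S to be Euclidean. The strongest is K4.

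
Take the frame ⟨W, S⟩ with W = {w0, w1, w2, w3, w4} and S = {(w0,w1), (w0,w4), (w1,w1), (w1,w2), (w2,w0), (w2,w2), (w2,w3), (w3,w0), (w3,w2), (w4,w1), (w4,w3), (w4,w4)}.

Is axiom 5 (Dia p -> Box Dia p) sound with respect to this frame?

The schema 5 characterises exactly the Euclidean frames.
Euclidean: no — w0 S w1 and w0 S w4, but not w1 S w4.

No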